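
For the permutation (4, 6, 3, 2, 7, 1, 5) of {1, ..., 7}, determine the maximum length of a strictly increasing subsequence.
3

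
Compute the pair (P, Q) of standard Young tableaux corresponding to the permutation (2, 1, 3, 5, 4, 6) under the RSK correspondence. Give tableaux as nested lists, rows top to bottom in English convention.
P = [[1, 3, 4, 6], [2, 5]], Q = [[1, 3, 4, 6], [2, 5]]

Insert each entry of the permutation into P by Schensted row insertion, recording in Q the position of each new cell.

Insert 2: appended to row 1. P = [[2]], Q = [[1]].
Insert 1: 1 bumps 2 from row 1; 2 starts row 2. P = [[1], [2]], Q = [[1], [2]].
Insert 3: appended to row 1. P = [[1, 3], [2]], Q = [[1, 3], [2]].
Insert 5: appended to row 1. P = [[1, 3, 5], [2]], Q = [[1, 3, 4], [2]].
Insert 4: 4 bumps 5 from row 1; 5 appends to row 2. P = [[1, 3, 4], [2, 5]], Q = [[1, 3, 4], [2, 5]].
Insert 6: appended to row 1. P = [[1, 3, 4, 6], [2, 5]], Q = [[1, 3, 4, 6], [2, 5]].

So P = [[1, 3, 4, 6], [2, 5]], Q = [[1, 3, 4, 6], [2, 5]].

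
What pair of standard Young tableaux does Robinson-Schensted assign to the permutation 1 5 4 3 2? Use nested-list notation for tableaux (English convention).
P = [[1, 2], [3], [4], [5]], Q = [[1, 2], [3], [4], [5]]

Insert each entry of the permutation into P by Schensted row insertion, recording in Q the position of each new cell.

Insert 1: appended to row 1. P = [[1]], Q = [[1]].
Insert 5: appended to row 1. P = [[1, 5]], Q = [[1, 2]].
Insert 4: 4 bumps 5 from row 1; 5 starts row 2. P = [[1, 4], [5]], Q = [[1, 2], [3]].
Insert 3: 3 bumps 4 from row 1; 4 bumps 5 from row 2; 5 starts row 3. P = [[1, 3], [4], [5]], Q = [[1, 2], [3], [4]].
Insert 2: 2 bumps 3 from row 1; 3 bumps 4 from row 2; 4 bumps 5 from row 3; 5 starts row 4. P = [[1, 2], [3], [4], [5]], Q = [[1, 2], [3], [4], [5]].

So P = [[1, 2], [3], [4], [5]], Q = [[1, 2], [3], [4], [5]].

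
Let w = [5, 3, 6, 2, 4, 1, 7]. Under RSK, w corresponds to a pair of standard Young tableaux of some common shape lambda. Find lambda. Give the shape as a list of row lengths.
[3, 2, 1, 1]

Row-insert each entry into an empty tableau.

After inserting 5: P = [[5]].
After inserting 3: P = [[3], [5]].
After inserting 6: P = [[3, 6], [5]].
After inserting 2: P = [[2, 6], [3], [5]].
After inserting 4: P = [[2, 4], [3, 6], [5]].
After inserting 1: P = [[1, 4], [2, 6], [3], [5]].
After inserting 7: P = [[1, 4, 7], [2, 6], [3], [5]].

The final insertion tableau P = [[1, 4, 7], [2, 6], [3], [5]] has shape [3, 2, 1, 1].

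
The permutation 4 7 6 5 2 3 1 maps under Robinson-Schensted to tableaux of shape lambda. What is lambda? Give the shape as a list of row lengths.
Row-insert each entry into an empty tableau.

After inserting 4: P = [[4]].
After inserting 7: P = [[4, 7]].
After inserting 6: P = [[4, 6], [7]].
After inserting 5: P = [[4, 5], [6], [7]].
After inserting 2: P = [[2, 5], [4], [6], [7]].
After inserting 3: P = [[2, 3], [4, 5], [6], [7]].
After inserting 1: P = [[1, 3], [2, 5], [4], [6], [7]].

The final insertion tableau P = [[1, 3], [2, 5], [4], [6], [7]] has shape [2, 2, 1, 1, 1].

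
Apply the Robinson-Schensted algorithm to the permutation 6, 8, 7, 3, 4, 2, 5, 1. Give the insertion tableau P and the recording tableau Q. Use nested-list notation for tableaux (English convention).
P = [[1, 4, 5], [2, 7], [3], [6], [8]], Q = [[1, 2, 7], [3, 5], [4], [6], [8]]

Insert each entry of the permutation into P by Schensted row insertion, recording in Q the position of each new cell.

After inserting 6: P = [[6]].
After inserting 8: P = [[6, 8]].
After inserting 7: P = [[6, 7], [8]].
After inserting 3: P = [[3, 7], [6], [8]].
After inserting 4: P = [[3, 4], [6, 7], [8]].
After inserting 2: P = [[2, 4], [3, 7], [6], [8]].
After inserting 5: P = [[2, 4, 5], [3, 7], [6], [8]].
After inserting 1: P = [[1, 4, 5], [2, 7], [3], [6], [8]].

So P = [[1, 4, 5], [2, 7], [3], [6], [8]], Q = [[1, 2, 7], [3, 5], [4], [6], [8]].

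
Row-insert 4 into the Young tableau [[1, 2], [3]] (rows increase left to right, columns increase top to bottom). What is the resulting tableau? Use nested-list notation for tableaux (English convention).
[[1, 2, 4], [3]]

4 is larger than every entry of row 1, so it is appended to row 1. The new tableau is [[1, 2, 4], [3]].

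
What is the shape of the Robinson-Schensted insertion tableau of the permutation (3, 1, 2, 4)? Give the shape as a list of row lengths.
[3, 1]

Row-insert each entry into an empty tableau.

After inserting 3: P = [[3]].
After inserting 1: P = [[1], [3]].
After inserting 2: P = [[1, 2], [3]].
After inserting 4: P = [[1, 2, 4], [3]].

The final insertion tableau P = [[1, 2, 4], [3]] has shape [3, 1].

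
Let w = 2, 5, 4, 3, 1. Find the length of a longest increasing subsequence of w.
2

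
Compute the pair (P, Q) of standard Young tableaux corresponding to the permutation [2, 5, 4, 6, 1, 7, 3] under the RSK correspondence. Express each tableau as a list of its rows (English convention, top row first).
P = [[1, 3, 6, 7], [2, 4], [5]], Q = [[1, 2, 4, 6], [3, 7], [5]]

Insert each entry of the permutation into P by Schensted row insertion, recording in Q the position of each new cell.

Insert 2: appended to row 1. P = [[2]].
Insert 5: appended to row 1. P = [[2, 5]].
Insert 4: 4 bumps 5 from row 1; 5 starts row 2. P = [[2, 4], [5]].
Insert 6: appended to row 1. P = [[2, 4, 6], [5]].
Insert 1: 1 bumps 2 from row 1; 2 bumps 5 from row 2; 5 starts row 3. P = [[1, 4, 6], [2], [5]].
Insert 7: appended to row 1. P = [[1, 4, 6, 7], [2], [5]].
Insert 3: 3 bumps 4 from row 1; 4 appends to row 2. P = [[1, 3, 6, 7], [2, 4], [5]].

So P = [[1, 3, 6, 7], [2, 4], [5]], Q = [[1, 2, 4, 6], [3, 7], [5]].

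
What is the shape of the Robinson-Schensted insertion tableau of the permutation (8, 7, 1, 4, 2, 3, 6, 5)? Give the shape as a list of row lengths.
Row-insert each entry into an empty tableau.

After inserting 8: P = [[8]].
After inserting 7: P = [[7], [8]].
After inserting 1: P = [[1], [7], [8]].
After inserting 4: P = [[1, 4], [7], [8]].
After inserting 2: P = [[1, 2], [4], [7], [8]].
After inserting 3: P = [[1, 2, 3], [4], [7], [8]].
After inserting 6: P = [[1, 2, 3, 6], [4], [7], [8]].
After inserting 5: P = [[1, 2, 3, 5], [4, 6], [7], [8]].

The final insertion tableau P = [[1, 2, 3, 5], [4, 6], [7], [8]] has shape [4, 2, 1, 1].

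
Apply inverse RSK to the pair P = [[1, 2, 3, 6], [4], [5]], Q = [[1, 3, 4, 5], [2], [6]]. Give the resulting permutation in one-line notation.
5 1 2 4 6 3

Reverse RSK: for i = n, n-1, ..., 1, locate i in Q, remove the corresponding corner cell from P, and reverse-bump its entry up through P; the value ejected from row 1 is w(i).

So w = 5 1 2 4 6 3.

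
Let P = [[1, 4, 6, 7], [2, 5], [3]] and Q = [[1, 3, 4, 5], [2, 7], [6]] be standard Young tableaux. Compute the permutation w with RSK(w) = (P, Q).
3 2 5 6 7 1 4

Reverse the RSK construction: for i from n down to 1, find the cell of Q containing i, remove the entry at that cell from P, and reverse-bump it up through P; the value ejected from row 1 is w(i).

Step i=7: Q has 7 at row 2, column 2; remove 5 from row 2 of P and reverse-bump: 5 enters row 1 and ejects 4. So w(7) = 4. P is now [[1, 5, 6, 7], [2], [3]].
Step i=6: Q has 6 at row 3, column 1; remove 3 from row 3 of P and reverse-bump: 3 enters row 2 and ejects 2; 2 enters row 1 and ejects 1. So w(6) = 1. P is now [[2, 5, 6, 7], [3]].
Step i=5: Q has 5 at row 1, column 4; remove that cell from P, ejecting 7. So w(5) = 7. P is now [[2, 5, 6], [3]].
Step i=4: Q has 4 at row 1, column 3; remove that cell from P, ejecting 6. So w(4) = 6. P is now [[2, 5], [3]].
Step i=3: Q has 3 at row 1, column 2; remove that cell from P, ejecting 5. So w(3) = 5. P is now [[2], [3]].
Step i=2: Q has 2 at row 2, column 1; remove 3 from row 2 of P and reverse-bump: 3 enters row 1 and ejects 2. So w(2) = 2. P is now [[3]].
Step i=1: Q has 1 at row 1, column 1; remove that cell from P, ejecting 3. So w(1) = 3. P is now [].

So w = 3 2 5 6 7 1 4.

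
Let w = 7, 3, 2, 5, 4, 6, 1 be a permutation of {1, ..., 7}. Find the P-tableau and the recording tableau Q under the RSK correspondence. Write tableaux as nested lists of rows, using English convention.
Insert each entry of the permutation into P by Schensted row insertion, recording in Q the position of each new cell.

Insert 7: appended to row 1. P = [[7]].
Insert 3: 3 bumps 7 from row 1; 7 starts row 2. P = [[3], [7]].
Insert 2: 2 bumps 3 from row 1; 3 bumps 7 from row 2; 7 starts row 3. P = [[2], [3], [7]].
Insert 5: appended to row 1. P = [[2, 5], [3], [7]].
Insert 4: 4 bumps 5 from row 1; 5 appends to row 2. P = [[2, 4], [3, 5], [7]].
Insert 6: appended to row 1. P = [[2, 4, 6], [3, 5], [7]].
Insert 1: 1 bumps 2 from row 1; 2 bumps 3 from row 2; 3 bumps 7 from row 3; 7 starts row 4. P = [[1, 4, 6], [2, 5], [3], [7]].

So P = [[1, 4, 6], [2, 5], [3], [7]], Q = [[1, 4, 6], [2, 5], [3], [7]].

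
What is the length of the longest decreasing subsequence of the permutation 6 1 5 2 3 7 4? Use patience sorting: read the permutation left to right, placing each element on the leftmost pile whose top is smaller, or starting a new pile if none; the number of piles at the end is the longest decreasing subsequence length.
6: new pile. tops = [6]
1: new pile. tops = [6, 1]
5: onto pile 2 (replacing 1). tops = [6, 5]
2: new pile. tops = [6, 5, 2]
3: onto pile 3 (replacing 2). tops = [6, 5, 3]
7: onto pile 1 (replacing 6). tops = [7, 5, 3]
4: onto pile 3 (replacing 3). tops = [7, 5, 4]

3 piles, so the longest decreasing subsequence has length 3.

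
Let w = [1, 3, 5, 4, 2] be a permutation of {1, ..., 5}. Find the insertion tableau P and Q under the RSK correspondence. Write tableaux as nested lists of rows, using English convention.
P = [[1, 2, 4], [3], [5]], Q = [[1, 2, 3], [4], [5]]

Insert each entry of the permutation into P by Schensted row insertion, recording in Q the position of each new cell.

Insert 1: appended to row 1. P = [[1]].
Insert 3: appended to row 1. P = [[1, 3]].
Insert 5: appended to row 1. P = [[1, 3, 5]].
Insert 4: 4 bumps 5 from row 1; 5 starts row 2. P = [[1, 3, 4], [5]].
Insert 2: 2 bumps 3 from row 1; 3 bumps 5 from row 2; 5 starts row 3. P = [[1, 2, 4], [3], [5]].

So P = [[1, 2, 4], [3], [5]], Q = [[1, 2, 3], [4], [5]].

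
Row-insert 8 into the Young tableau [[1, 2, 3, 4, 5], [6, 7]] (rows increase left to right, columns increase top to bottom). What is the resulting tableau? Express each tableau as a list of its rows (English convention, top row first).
8 is larger than every entry of row 1, so it is appended to row 1. The new tableau is [[1, 2, 3, 4, 5, 8], [6, 7]].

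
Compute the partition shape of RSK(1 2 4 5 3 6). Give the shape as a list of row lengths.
Row-insert each entry into an empty tableau.

After inserting 1: P = [[1]].
After inserting 2: P = [[1, 2]].
After inserting 4: P = [[1, 2, 4]].
After inserting 5: P = [[1, 2, 4, 5]].
After inserting 3: P = [[1, 2, 3, 5], [4]].
After inserting 6: P = [[1, 2, 3, 5, 6], [4]].

The final insertion tableau P = [[1, 2, 3, 5, 6], [4]] has shape [5, 1].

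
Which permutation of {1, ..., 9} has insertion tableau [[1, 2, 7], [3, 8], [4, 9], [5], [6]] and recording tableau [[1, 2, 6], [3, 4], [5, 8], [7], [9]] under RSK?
6 9 1 5 4 8 3 7 2

Reverse RSK: for i = n, n-1, ..., 1, locate i in Q, remove the corresponding corner cell from P, and reverse-bump its entry up through P; the value ejected from row 1 is w(i).

So w = 6 9 1 5 4 8 3 7 2.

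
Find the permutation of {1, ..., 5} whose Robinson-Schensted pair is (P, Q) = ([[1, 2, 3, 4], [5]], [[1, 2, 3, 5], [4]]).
Reverse the RSK construction: for i from n down to 1, find the cell of Q containing i, remove the entry at that cell from P, and reverse-bump it up through P; the value ejected from row 1 is w(i).

Step i=5: Q has 5 at row 1, column 4; remove that cell from P, ejecting 4. So w(5) = 4. P is now [[1, 2, 3], [5]].
Step i=4: Q has 4 at row 2, column 1; remove 5 from row 2 of P and reverse-bump: 5 enters row 1 and ejects 3. So w(4) = 3. P is now [[1, 2, 5]].
Step i=3: Q has 3 at row 1, column 3; remove that cell from P, ejecting 5. So w(3) = 5. P is now [[1, 2]].
Step i=2: Q has 2 at row 1, column 2; remove that cell from P, ejecting 2. So w(2) = 2. P is now [[1]].
Step i=1: Q has 1 at row 1, column 1; remove that cell from P, ejecting 1. So w(1) = 1. P is now [].

So w = 1 2 5 3 4.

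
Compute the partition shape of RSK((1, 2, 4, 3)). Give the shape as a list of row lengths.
Row-insert each entry into an empty tableau.

After inserting 1: P = [[1]].
After inserting 2: P = [[1, 2]].
After inserting 4: P = [[1, 2, 4]].
After inserting 3: P = [[1, 2, 3], [4]].

The final insertion tableau P = [[1, 2, 3], [4]] has shape [3, 1].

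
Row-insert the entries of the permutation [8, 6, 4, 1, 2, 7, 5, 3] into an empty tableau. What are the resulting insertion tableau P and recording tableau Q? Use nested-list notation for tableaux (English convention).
Insert each entry of the permutation into P by Schensted row insertion, recording in Q the position of each new cell.

After inserting 8: P = [[8]].
After inserting 6: P = [[6], [8]].
After inserting 4: P = [[4], [6], [8]].
After inserting 1: P = [[1], [4], [6], [8]].
After inserting 2: P = [[1, 2], [4], [6], [8]].
After inserting 7: P = [[1, 2, 7], [4], [6], [8]].
After inserting 5: P = [[1, 2, 5], [4, 7], [6], [8]].
After inserting 3: P = [[1, 2, 3], [4, 5], [6, 7], [8]].

So P = [[1, 2, 3], [4, 5], [6, 7], [8]], Q = [[1, 5, 6], [2, 7], [3, 8], [4]].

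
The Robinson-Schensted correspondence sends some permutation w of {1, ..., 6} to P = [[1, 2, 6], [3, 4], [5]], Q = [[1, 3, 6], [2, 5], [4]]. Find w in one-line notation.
Reverse the RSK construction: for i from n down to 1, find the cell of Q containing i, remove the entry at that cell from P, and reverse-bump it up through P; the value ejected from row 1 is w(i).

Step i=6: Q has 6 at row 1, column 3; remove that cell from P, ejecting 6. So w(6) = 6. P is now [[1, 2], [3, 4], [5]].
Step i=5: Q has 5 at row 2, column 2; remove 4 from row 2 of P and reverse-bump: 4 enters row 1 and ejects 2. So w(5) = 2. P is now [[1, 4], [3], [5]].
Step i=4: Q has 4 at row 3, column 1; remove 5 from row 3 of P and reverse-bump: 5 enters row 2 and ejects 3; 3 enters row 1 and ejects 1. So w(4) = 1. P is now [[3, 4], [5]].
Step i=3: Q has 3 at row 1, column 2; remove that cell from P, ejecting 4. So w(3) = 4. P is now [[3], [5]].
Step i=2: Q has 2 at row 2, column 1; remove 5 from row 2 of P and reverse-bump: 5 enters row 1 and ejects 3. So w(2) = 3. P is now [[5]].
Step i=1: Q has 1 at row 1, column 1; remove that cell from P, ejecting 5. So w(1) = 5. P is now [].

So w = 5 3 4 1 2 6.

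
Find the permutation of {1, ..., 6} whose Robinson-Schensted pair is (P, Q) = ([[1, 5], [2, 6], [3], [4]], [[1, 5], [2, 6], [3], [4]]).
4 3 2 1 6 5

Reverse the RSK construction: for i from n down to 1, find the cell of Q containing i, remove the entry at that cell from P, and reverse-bump it up through P; the value ejected from row 1 is w(i).

Step i=6: Q has 6 at row 2, column 2; remove 6 from row 2 of P and reverse-bump: 6 enters row 1 and ejects 5. So w(6) = 5. P is now [[1, 6], [2], [3], [4]].
Step i=5: Q has 5 at row 1, column 2; remove that cell from P, ejecting 6. So w(5) = 6. P is now [[1], [2], [3], [4]].
Step i=4: Q has 4 at row 4, column 1; remove 4 from row 4 of P and reverse-bump: 4 enters row 3 and ejects 3; 3 enters row 2 and ejects 2; 2 enters row 1 and ejects 1. So w(4) = 1. P is now [[2], [3], [4]].
Step i=3: Q has 3 at row 3, column 1; remove 4 from row 3 of P and reverse-bump: 4 enters row 2 and ejects 3; 3 enters row 1 and ejects 2. So w(3) = 2. P is now [[3], [4]].
Step i=2: Q has 2 at row 2, column 1; remove 4 from row 2 of P and reverse-bump: 4 enters row 1 and ejects 3. So w(2) = 3. P is now [[4]].
Step i=1: Q has 1 at row 1, column 1; remove that cell from P, ejecting 4. So w(1) = 4. P is now [].

So w = 4 3 2 1 6 5.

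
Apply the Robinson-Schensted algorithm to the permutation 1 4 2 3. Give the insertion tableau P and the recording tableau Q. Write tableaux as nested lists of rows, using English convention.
P = [[1, 2, 3], [4]], Q = [[1, 2, 4], [3]]

Insert each entry of the permutation into P by Schensted row insertion, recording in Q the position of each new cell.

Insert 1: appended to row 1. P = [[1]].
Insert 4: appended to row 1. P = [[1, 4]].
Insert 2: 2 bumps 4 from row 1; 4 starts row 2. P = [[1, 2], [4]].
Insert 3: appended to row 1. P = [[1, 2, 3], [4]].

So P = [[1, 2, 3], [4]], Q = [[1, 2, 4], [3]].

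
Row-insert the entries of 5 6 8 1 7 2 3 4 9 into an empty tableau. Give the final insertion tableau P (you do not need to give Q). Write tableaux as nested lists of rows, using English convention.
P = [[1, 2, 3, 4, 9], [5, 6, 7], [8]]

Insert 5: appended to row 1. P = [[5]].
Insert 6: appended to row 1. P = [[5, 6]].
Insert 8: appended to row 1. P = [[5, 6, 8]].
Insert 1: 1 bumps 5 from row 1; 5 starts row 2. P = [[1, 6, 8], [5]].
Insert 7: 7 bumps 8 from row 1; 8 appends to row 2. P = [[1, 6, 7], [5, 8]].
Insert 2: 2 bumps 6 from row 1; 6 bumps 8 from row 2; 8 starts row 3. P = [[1, 2, 7], [5, 6], [8]].
Insert 3: 3 bumps 7 from row 1; 7 appends to row 2. P = [[1, 2, 3], [5, 6, 7], [8]].
Insert 4: appended to row 1. P = [[1, 2, 3, 4], [5, 6, 7], [8]].
Insert 9: appended to row 1. P = [[1, 2, 3, 4, 9], [5, 6, 7], [8]].

So P = [[1, 2, 3, 4, 9], [5, 6, 7], [8]].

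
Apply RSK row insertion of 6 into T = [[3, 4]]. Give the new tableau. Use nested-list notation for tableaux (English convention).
6 is larger than every entry of row 1, so it is appended to row 1. The new tableau is [[3, 4, 6]].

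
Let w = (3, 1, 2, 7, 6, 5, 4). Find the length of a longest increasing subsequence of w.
3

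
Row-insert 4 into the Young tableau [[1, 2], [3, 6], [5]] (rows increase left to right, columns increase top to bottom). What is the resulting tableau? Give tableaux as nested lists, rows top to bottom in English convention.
4 is larger than every entry of row 1, so it is appended to row 1. The new tableau is [[1, 2, 4], [3, 6], [5]].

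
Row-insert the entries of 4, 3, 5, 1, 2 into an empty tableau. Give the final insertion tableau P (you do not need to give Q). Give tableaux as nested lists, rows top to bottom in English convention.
P = [[1, 2], [3, 5], [4]]

Insert 4: appended to row 1. P = [[4]].
Insert 3: 3 bumps 4 from row 1; 4 starts row 2. P = [[3], [4]].
Insert 5: appended to row 1. P = [[3, 5], [4]].
Insert 1: 1 bumps 3 from row 1; 3 bumps 4 from row 2; 4 starts row 3. P = [[1, 5], [3], [4]].
Insert 2: 2 bumps 5 from row 1; 5 appends to row 2. P = [[1, 2], [3, 5], [4]].

So P = [[1, 2], [3, 5], [4]].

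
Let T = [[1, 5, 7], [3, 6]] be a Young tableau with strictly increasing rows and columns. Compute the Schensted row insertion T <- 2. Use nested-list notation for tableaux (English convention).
In row 1, 2 replaces 5 (the leftmost entry greater than 2); 5 is bumped to row 2. In row 2, 5 replaces 6 (the leftmost entry greater than 5); 6 is bumped to row 3. 6 starts a new row 3. The new tableau is [[1, 2, 7], [3, 5], [6]].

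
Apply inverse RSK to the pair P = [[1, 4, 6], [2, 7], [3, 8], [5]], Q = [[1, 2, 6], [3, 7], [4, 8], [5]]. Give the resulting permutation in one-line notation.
Reverse the RSK construction: for i from n down to 1, find the cell of Q containing i, remove the entry at that cell from P, and reverse-bump it up through P; the value ejected from row 1 is w(i).

Step i=8: Q has 8 at row 3, column 2; remove 8 from row 3 of P and reverse-bump: 8 enters row 2 and ejects 7; 7 enters row 1 and ejects 6. So w(8) = 6. P is now [[1, 4, 7], [2, 8], [3], [5]].
Step i=7: Q has 7 at row 2, column 2; remove 8 from row 2 of P and reverse-bump: 8 enters row 1 and ejects 7. So w(7) = 7. P is now [[1, 4, 8], [2], [3], [5]].
Step i=6: Q has 6 at row 1, column 3; remove that cell from P, ejecting 8. So w(6) = 8. P is now [[1, 4], [2], [3], [5]].
Step i=5: Q has 5 at row 4, column 1; remove 5 from row 4 of P and reverse-bump: 5 enters row 3 and ejects 3; 3 enters row 2 and ejects 2; 2 enters row 1 and ejects 1. So w(5) = 1. P is now [[2, 4], [3], [5]].
Step i=4: Q has 4 at row 3, column 1; remove 5 from row 3 of P and reverse-bump: 5 enters row 2 and ejects 3; 3 enters row 1 and ejects 2. So w(4) = 2. P is now [[3, 4], [5]].
Step i=3: Q has 3 at row 2, column 1; remove 5 from row 2 of P and reverse-bump: 5 enters row 1 and ejects 4. So w(3) = 4. P is now [[3, 5]].
Step i=2: Q has 2 at row 1, column 2; remove that cell from P, ejecting 5. So w(2) = 5. P is now [[3]].
Step i=1: Q has 1 at row 1, column 1; remove that cell from P, ejecting 3. So w(1) = 3. P is now [].

So w = 3 5 4 2 1 8 7 6.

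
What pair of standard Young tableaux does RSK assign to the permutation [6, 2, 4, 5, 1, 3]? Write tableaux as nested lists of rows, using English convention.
P = [[1, 3, 5], [2, 4], [6]], Q = [[1, 3, 4], [2, 6], [5]]

Insert each entry of the permutation into P by Schensted row insertion, recording in Q the position of each new cell.

Insert 6: appended to row 1. P = [[6]], Q = [[1]].
Insert 2: 2 bumps 6 from row 1; 6 starts row 2. P = [[2], [6]], Q = [[1], [2]].
Insert 4: appended to row 1. P = [[2, 4], [6]], Q = [[1, 3], [2]].
Insert 5: appended to row 1. P = [[2, 4, 5], [6]], Q = [[1, 3, 4], [2]].
Insert 1: 1 bumps 2 from row 1; 2 bumps 6 from row 2; 6 starts row 3. P = [[1, 4, 5], [2], [6]], Q = [[1, 3, 4], [2], [5]].
Insert 3: 3 bumps 4 from row 1; 4 appends to row 2. P = [[1, 3, 5], [2, 4], [6]], Q = [[1, 3, 4], [2, 6], [5]].

So P = [[1, 3, 5], [2, 4], [6]], Q = [[1, 3, 4], [2, 6], [5]].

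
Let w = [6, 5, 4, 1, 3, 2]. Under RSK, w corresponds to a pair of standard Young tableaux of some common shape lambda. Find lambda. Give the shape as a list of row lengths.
Row-insert each entry into an empty tableau.

After inserting 6: P = [[6]].
After inserting 5: P = [[5], [6]].
After inserting 4: P = [[4], [5], [6]].
After inserting 1: P = [[1], [4], [5], [6]].
After inserting 3: P = [[1, 3], [4], [5], [6]].
After inserting 2: P = [[1, 2], [3], [4], [5], [6]].

The final insertion tableau P = [[1, 2], [3], [4], [5], [6]] has shape [2, 1, 1, 1, 1].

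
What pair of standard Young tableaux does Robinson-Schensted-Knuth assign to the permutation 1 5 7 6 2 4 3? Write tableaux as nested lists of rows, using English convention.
P = [[1, 2, 3], [4, 6], [5], [7]], Q = [[1, 2, 3], [4, 6], [5], [7]]

Insert each entry of the permutation into P by Schensted row insertion, recording in Q the position of each new cell.

Insert 1: appended to row 1. P = [[1]].
Insert 5: appended to row 1. P = [[1, 5]].
Insert 7: appended to row 1. P = [[1, 5, 7]].
Insert 6: 6 bumps 7 from row 1; 7 starts row 2. P = [[1, 5, 6], [7]].
Insert 2: 2 bumps 5 from row 1; 5 bumps 7 from row 2; 7 starts row 3. P = [[1, 2, 6], [5], [7]].
Insert 4: 4 bumps 6 from row 1; 6 appends to row 2. P = [[1, 2, 4], [5, 6], [7]].
Insert 3: 3 bumps 4 from row 1; 4 bumps 5 from row 2; 5 bumps 7 from row 3; 7 starts row 4. P = [[1, 2, 3], [4, 6], [5], [7]].

So P = [[1, 2, 3], [4, 6], [5], [7]], Q = [[1, 2, 3], [4, 6], [5], [7]].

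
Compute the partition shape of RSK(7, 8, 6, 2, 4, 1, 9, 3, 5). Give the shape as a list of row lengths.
Row-insert each entry into an empty tableau.

After inserting 7: P = [[7]].
After inserting 8: P = [[7, 8]].
After inserting 6: P = [[6, 8], [7]].
After inserting 2: P = [[2, 8], [6], [7]].
After inserting 4: P = [[2, 4], [6, 8], [7]].
After inserting 1: P = [[1, 4], [2, 8], [6], [7]].
After inserting 9: P = [[1, 4, 9], [2, 8], [6], [7]].
After inserting 3: P = [[1, 3, 9], [2, 4], [6, 8], [7]].
After inserting 5: P = [[1, 3, 5], [2, 4, 9], [6, 8], [7]].

The final insertion tableau P = [[1, 3, 5], [2, 4, 9], [6, 8], [7]] has shape [3, 3, 2, 1].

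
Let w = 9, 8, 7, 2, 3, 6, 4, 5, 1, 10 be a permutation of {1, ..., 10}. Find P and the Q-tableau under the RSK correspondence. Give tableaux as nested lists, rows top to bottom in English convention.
P = [[1, 3, 4, 5, 10], [2], [6], [7], [8], [9]], Q = [[1, 5, 6, 8, 10], [2], [3], [4], [7], [9]]

Insert each entry of the permutation into P by Schensted row insertion, recording in Q the position of each new cell.

Insert 9: appended to row 1. P = [[9]].
Insert 8: 8 bumps 9 from row 1; 9 starts row 2. P = [[8], [9]].
Insert 7: 7 bumps 8 from row 1; 8 bumps 9 from row 2; 9 starts row 3. P = [[7], [8], [9]].
Insert 2: 2 bumps 7 from row 1; 7 bumps 8 from row 2; 8 bumps 9 from row 3; 9 starts row 4. P = [[2], [7], [8], [9]].
Insert 3: appended to row 1. P = [[2, 3], [7], [8], [9]].
Insert 6: appended to row 1. P = [[2, 3, 6], [7], [8], [9]].
Insert 4: 4 bumps 6 from row 1; 6 bumps 7 from row 2; 7 bumps 8 from row 3; 8 bumps 9 from row 4; 9 starts row 5. P = [[2, 3, 4], [6], [7], [8], [9]].
Insert 5: appended to row 1. P = [[2, 3, 4, 5], [6], [7], [8], [9]].
Insert 1: 1 bumps 2 from row 1; 2 bumps 6 from row 2; 6 bumps 7 from row 3; 7 bumps 8 from row 4; 8 bumps 9 from row 5; 9 starts row 6. P = [[1, 3, 4, 5], [2], [6], [7], [8], [9]].
Insert 10: appended to row 1. P = [[1, 3, 4, 5, 10], [2], [6], [7], [8], [9]].

So P = [[1, 3, 4, 5, 10], [2], [6], [7], [8], [9]], Q = [[1, 5, 6, 8, 10], [2], [3], [4], [7], [9]].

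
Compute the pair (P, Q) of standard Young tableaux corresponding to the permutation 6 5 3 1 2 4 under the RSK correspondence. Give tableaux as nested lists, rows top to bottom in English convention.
P = [[1, 2, 4], [3], [5], [6]], Q = [[1, 5, 6], [2], [3], [4]]

Insert each entry of the permutation into P by Schensted row insertion, recording in Q the position of each new cell.

Insert 6: appended to row 1. P = [[6]].
Insert 5: 5 bumps 6 from row 1; 6 starts row 2. P = [[5], [6]].
Insert 3: 3 bumps 5 from row 1; 5 bumps 6 from row 2; 6 starts row 3. P = [[3], [5], [6]].
Insert 1: 1 bumps 3 from row 1; 3 bumps 5 from row 2; 5 bumps 6 from row 3; 6 starts row 4. P = [[1], [3], [5], [6]].
Insert 2: appended to row 1. P = [[1, 2], [3], [5], [6]].
Insert 4: appended to row 1. P = [[1, 2, 4], [3], [5], [6]].

So P = [[1, 2, 4], [3], [5], [6]], Q = [[1, 5, 6], [2], [3], [4]].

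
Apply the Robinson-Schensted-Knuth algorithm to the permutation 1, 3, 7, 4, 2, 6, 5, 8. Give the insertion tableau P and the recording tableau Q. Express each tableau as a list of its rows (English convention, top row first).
P = [[1, 2, 4, 5, 8], [3, 6], [7]], Q = [[1, 2, 3, 6, 8], [4, 7], [5]]

Insert each entry of the permutation into P by Schensted row insertion, recording in Q the position of each new cell.

Insert 1: appended to row 1. P = [[1]].
Insert 3: appended to row 1. P = [[1, 3]].
Insert 7: appended to row 1. P = [[1, 3, 7]].
Insert 4: 4 bumps 7 from row 1; 7 starts row 2. P = [[1, 3, 4], [7]].
Insert 2: 2 bumps 3 from row 1; 3 bumps 7 from row 2; 7 starts row 3. P = [[1, 2, 4], [3], [7]].
Insert 6: appended to row 1. P = [[1, 2, 4, 6], [3], [7]].
Insert 5: 5 bumps 6 from row 1; 6 appends to row 2. P = [[1, 2, 4, 5], [3, 6], [7]].
Insert 8: appended to row 1. P = [[1, 2, 4, 5, 8], [3, 6], [7]].

So P = [[1, 2, 4, 5, 8], [3, 6], [7]], Q = [[1, 2, 3, 6, 8], [4, 7], [5]].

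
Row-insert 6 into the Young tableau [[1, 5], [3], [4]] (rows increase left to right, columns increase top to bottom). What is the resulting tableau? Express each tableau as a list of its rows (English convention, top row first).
6 is larger than every entry of row 1, so it is appended to row 1. The new tableau is [[1, 5, 6], [3], [4]].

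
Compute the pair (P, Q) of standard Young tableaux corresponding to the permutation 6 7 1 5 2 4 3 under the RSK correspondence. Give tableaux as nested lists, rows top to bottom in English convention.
P = [[1, 2, 3], [4, 7], [5], [6]], Q = [[1, 2, 6], [3, 4], [5], [7]]

Insert each entry of the permutation into P by Schensted row insertion, recording in Q the position of each new cell.

Insert 6: appended to row 1. P = [[6]].
Insert 7: appended to row 1. P = [[6, 7]].
Insert 1: 1 bumps 6 from row 1; 6 starts row 2. P = [[1, 7], [6]].
Insert 5: 5 bumps 7 from row 1; 7 appends to row 2. P = [[1, 5], [6, 7]].
Insert 2: 2 bumps 5 from row 1; 5 bumps 6 from row 2; 6 starts row 3. P = [[1, 2], [5, 7], [6]].
Insert 4: appended to row 1. P = [[1, 2, 4], [5, 7], [6]].
Insert 3: 3 bumps 4 from row 1; 4 bumps 5 from row 2; 5 bumps 6 from row 3; 6 starts row 4. P = [[1, 2, 3], [4, 7], [5], [6]].

So P = [[1, 2, 3], [4, 7], [5], [6]], Q = [[1, 2, 6], [3, 4], [5], [7]].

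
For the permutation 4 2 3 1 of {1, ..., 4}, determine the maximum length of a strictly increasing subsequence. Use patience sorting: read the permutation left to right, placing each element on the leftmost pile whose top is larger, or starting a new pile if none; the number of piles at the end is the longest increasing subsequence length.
2

4: new pile. tops = [4]
2: onto pile 1 (replacing 4). tops = [2]
3: new pile. tops = [2, 3]
1: onto pile 1 (replacing 2). tops = [1, 3]

2 piles, so the longest increasing subsequence has length 2.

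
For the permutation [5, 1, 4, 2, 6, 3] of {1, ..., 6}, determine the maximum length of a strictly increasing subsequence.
3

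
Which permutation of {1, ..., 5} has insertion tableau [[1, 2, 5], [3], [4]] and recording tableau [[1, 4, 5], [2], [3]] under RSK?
4 3 1 2 5

Reverse the RSK construction: for i from n down to 1, find the cell of Q containing i, remove the entry at that cell from P, and reverse-bump it up through P; the value ejected from row 1 is w(i).

Step i=5: Q has 5 at row 1, column 3; remove that cell from P, ejecting 5. So w(5) = 5. P is now [[1, 2], [3], [4]].
Step i=4: Q has 4 at row 1, column 2; remove that cell from P, ejecting 2. So w(4) = 2. P is now [[1], [3], [4]].
Step i=3: Q has 3 at row 3, column 1; remove 4 from row 3 of P and reverse-bump: 4 enters row 2 and ejects 3; 3 enters row 1 and ejects 1. So w(3) = 1. P is now [[3], [4]].
Step i=2: Q has 2 at row 2, column 1; remove 4 from row 2 of P and reverse-bump: 4 enters row 1 and ejects 3. So w(2) = 3. P is now [[4]].
Step i=1: Q has 1 at row 1, column 1; remove that cell from P, ejecting 4. So w(1) = 4. P is now [].

So w = 4 3 1 2 5.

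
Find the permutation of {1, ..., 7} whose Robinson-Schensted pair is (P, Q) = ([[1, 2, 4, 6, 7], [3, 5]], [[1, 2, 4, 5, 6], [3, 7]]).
1 3 2 5 6 7 4

Reverse the RSK construction: for i from n down to 1, find the cell of Q containing i, remove the entry at that cell from P, and reverse-bump it up through P; the value ejected from row 1 is w(i).

Step i=7: Q has 7 at row 2, column 2; remove 5 from row 2 of P and reverse-bump: 5 enters row 1 and ejects 4. So w(7) = 4. P is now [[1, 2, 5, 6, 7], [3]].
Step i=6: Q has 6 at row 1, column 5; remove that cell from P, ejecting 7. So w(6) = 7. P is now [[1, 2, 5, 6], [3]].
Step i=5: Q has 5 at row 1, column 4; remove that cell from P, ejecting 6. So w(5) = 6. P is now [[1, 2, 5], [3]].
Step i=4: Q has 4 at row 1, column 3; remove that cell from P, ejecting 5. So w(4) = 5. P is now [[1, 2], [3]].
Step i=3: Q has 3 at row 2, column 1; remove 3 from row 2 of P and reverse-bump: 3 enters row 1 and ejects 2. So w(3) = 2. P is now [[1, 3]].
Step i=2: Q has 2 at row 1, column 2; remove that cell from P, ejecting 3. So w(2) = 3. P is now [[1]].
Step i=1: Q has 1 at row 1, column 1; remove that cell from P, ejecting 1. So w(1) = 1. P is now [].

So w = 1 3 2 5 6 7 4.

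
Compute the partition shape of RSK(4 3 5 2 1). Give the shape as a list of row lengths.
[2, 1, 1, 1]

Row-insert each entry into an empty tableau.

After inserting 4: P = [[4]].
After inserting 3: P = [[3], [4]].
After inserting 5: P = [[3, 5], [4]].
After inserting 2: P = [[2, 5], [3], [4]].
After inserting 1: P = [[1, 5], [2], [3], [4]].

The final insertion tableau P = [[1, 5], [2], [3], [4]] has shape [2, 1, 1, 1].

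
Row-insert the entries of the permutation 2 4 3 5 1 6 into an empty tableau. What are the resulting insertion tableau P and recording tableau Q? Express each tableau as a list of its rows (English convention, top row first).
Insert each entry of the permutation into P by Schensted row insertion, recording in Q the position of each new cell.

After inserting 2: P = [[2]].
After inserting 4: P = [[2, 4]].
After inserting 3: P = [[2, 3], [4]].
After inserting 5: P = [[2, 3, 5], [4]].
After inserting 1: P = [[1, 3, 5], [2], [4]].
After inserting 6: P = [[1, 3, 5, 6], [2], [4]].

So P = [[1, 3, 5, 6], [2], [4]], Q = [[1, 2, 4, 6], [3], [5]].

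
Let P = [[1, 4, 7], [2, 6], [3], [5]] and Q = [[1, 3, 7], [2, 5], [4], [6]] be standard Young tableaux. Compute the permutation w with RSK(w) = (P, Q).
5 3 6 2 4 1 7

Reverse RSK: for i = n, n-1, ..., 1, locate i in Q, remove the corresponding corner cell from P, and reverse-bump its entry up through P; the value ejected from row 1 is w(i).

So w = 5 3 6 2 4 1 7.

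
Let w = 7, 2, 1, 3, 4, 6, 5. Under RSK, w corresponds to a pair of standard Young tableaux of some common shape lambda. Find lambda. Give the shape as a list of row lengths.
[4, 2, 1]

Row-insert each entry into an empty tableau.

After inserting 7: P = [[7]].
After inserting 2: P = [[2], [7]].
After inserting 1: P = [[1], [2], [7]].
After inserting 3: P = [[1, 3], [2], [7]].
After inserting 4: P = [[1, 3, 4], [2], [7]].
After inserting 6: P = [[1, 3, 4, 6], [2], [7]].
After inserting 5: P = [[1, 3, 4, 5], [2, 6], [7]].

The final insertion tableau P = [[1, 3, 4, 5], [2, 6], [7]] has shape [4, 2, 1].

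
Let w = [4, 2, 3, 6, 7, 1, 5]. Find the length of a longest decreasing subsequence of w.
3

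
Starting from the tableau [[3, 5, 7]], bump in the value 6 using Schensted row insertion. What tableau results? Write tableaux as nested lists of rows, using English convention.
In row 1, 6 replaces 7 (the leftmost entry greater than 6); 7 is bumped to row 2. 7 starts a new row 2. The new tableau is [[3, 5, 6], [7]].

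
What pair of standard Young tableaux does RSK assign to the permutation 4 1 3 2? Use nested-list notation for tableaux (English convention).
P = [[1, 2], [3], [4]], Q = [[1, 3], [2], [4]]

Insert each entry of the permutation into P by Schensted row insertion, recording in Q the position of each new cell.

After inserting 4: P = [[4]].
After inserting 1: P = [[1], [4]].
After inserting 3: P = [[1, 3], [4]].
After inserting 2: P = [[1, 2], [3], [4]].

So P = [[1, 2], [3], [4]], Q = [[1, 3], [2], [4]].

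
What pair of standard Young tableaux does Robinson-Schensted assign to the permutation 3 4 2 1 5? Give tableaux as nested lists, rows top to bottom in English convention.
Insert each entry of the permutation into P by Schensted row insertion, recording in Q the position of each new cell.

Insert 3: appended to row 1. P = [[3]].
Insert 4: appended to row 1. P = [[3, 4]].
Insert 2: 2 bumps 3 from row 1; 3 starts row 2. P = [[2, 4], [3]].
Insert 1: 1 bumps 2 from row 1; 2 bumps 3 from row 2; 3 starts row 3. P = [[1, 4], [2], [3]].
Insert 5: appended to row 1. P = [[1, 4, 5], [2], [3]].

So P = [[1, 4, 5], [2], [3]], Q = [[1, 2, 5], [3], [4]].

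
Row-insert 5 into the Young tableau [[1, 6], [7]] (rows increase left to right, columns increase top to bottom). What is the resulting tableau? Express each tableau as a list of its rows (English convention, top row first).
[[1, 5], [6], [7]]

In row 1, 5 replaces 6 (the leftmost entry greater than 5); 6 is bumped to row 2. In row 2, 6 replaces 7 (the leftmost entry greater than 6); 7 is bumped to row 3. 7 starts a new row 3. The new tableau is [[1, 5], [6], [7]].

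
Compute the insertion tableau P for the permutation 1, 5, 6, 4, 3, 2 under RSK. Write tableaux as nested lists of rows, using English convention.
P = [[1, 2, 6], [3], [4], [5]]

Insert 1: appended to row 1. P = [[1]].
Insert 5: appended to row 1. P = [[1, 5]].
Insert 6: appended to row 1. P = [[1, 5, 6]].
Insert 4: 4 bumps 5 from row 1; 5 starts row 2. P = [[1, 4, 6], [5]].
Insert 3: 3 bumps 4 from row 1; 4 bumps 5 from row 2; 5 starts row 3. P = [[1, 3, 6], [4], [5]].
Insert 2: 2 bumps 3 from row 1; 3 bumps 4 from row 2; 4 bumps 5 from row 3; 5 starts row 4. P = [[1, 2, 6], [3], [4], [5]].

So P = [[1, 2, 6], [3], [4], [5]].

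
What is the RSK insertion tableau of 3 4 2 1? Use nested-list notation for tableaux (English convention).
Insert 3: appended to row 1. P = [[3]].
Insert 4: appended to row 1. P = [[3, 4]].
Insert 2: 2 bumps 3 from row 1; 3 starts row 2. P = [[2, 4], [3]].
Insert 1: 1 bumps 2 from row 1; 2 bumps 3 from row 2; 3 starts row 3. P = [[1, 4], [2], [3]].

So P = [[1, 4], [2], [3]].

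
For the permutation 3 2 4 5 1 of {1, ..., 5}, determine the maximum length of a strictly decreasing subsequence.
3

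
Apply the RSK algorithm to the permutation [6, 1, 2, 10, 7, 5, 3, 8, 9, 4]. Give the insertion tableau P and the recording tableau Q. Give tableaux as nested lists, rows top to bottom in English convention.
Insert each entry of the permutation into P by Schensted row insertion, recording in Q the position of each new cell.

Insert 6: appended to row 1. P = [[6]].
Insert 1: 1 bumps 6 from row 1; 6 starts row 2. P = [[1], [6]].
Insert 2: appended to row 1. P = [[1, 2], [6]].
Insert 10: appended to row 1. P = [[1, 2, 10], [6]].
Insert 7: 7 bumps 10 from row 1; 10 appends to row 2. P = [[1, 2, 7], [6, 10]].
Insert 5: 5 bumps 7 from row 1; 7 bumps 10 from row 2; 10 starts row 3. P = [[1, 2, 5], [6, 7], [10]].
Insert 3: 3 bumps 5 from row 1; 5 bumps 6 from row 2; 6 bumps 10 from row 3; 10 starts row 4. P = [[1, 2, 3], [5, 7], [6], [10]].
Insert 8: appended to row 1. P = [[1, 2, 3, 8], [5, 7], [6], [10]].
Insert 9: appended to row 1. P = [[1, 2, 3, 8, 9], [5, 7], [6], [10]].
Insert 4: 4 bumps 8 from row 1; 8 appends to row 2. P = [[1, 2, 3, 4, 9], [5, 7, 8], [6], [10]].

So P = [[1, 2, 3, 4, 9], [5, 7, 8], [6], [10]], Q = [[1, 3, 4, 8, 9], [2, 5, 10], [6], [7]].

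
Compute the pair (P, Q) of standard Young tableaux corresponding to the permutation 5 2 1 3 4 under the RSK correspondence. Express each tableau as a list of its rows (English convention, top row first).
Insert each entry of the permutation into P by Schensted row insertion, recording in Q the position of each new cell.

Insert 5: appended to row 1. P = [[5]], Q = [[1]].
Insert 2: 2 bumps 5 from row 1; 5 starts row 2. P = [[2], [5]], Q = [[1], [2]].
Insert 1: 1 bumps 2 from row 1; 2 bumps 5 from row 2; 5 starts row 3. P = [[1], [2], [5]], Q = [[1], [2], [3]].
Insert 3: appended to row 1. P = [[1, 3], [2], [5]], Q = [[1, 4], [2], [3]].
Insert 4: appended to row 1. P = [[1, 3, 4], [2], [5]], Q = [[1, 4, 5], [2], [3]].

So P = [[1, 3, 4], [2], [5]], Q = [[1, 4, 5], [2], [3]].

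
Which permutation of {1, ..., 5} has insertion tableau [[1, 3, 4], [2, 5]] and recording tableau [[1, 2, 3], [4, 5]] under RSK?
Reverse the RSK construction: for i from n down to 1, find the cell of Q containing i, remove the entry at that cell from P, and reverse-bump it up through P; the value ejected from row 1 is w(i).

Step i=5: Q has 5 at row 2, column 2; remove 5 from row 2 of P and reverse-bump: 5 enters row 1 and ejects 4. So w(5) = 4. P is now [[1, 3, 5], [2]].
Step i=4: Q has 4 at row 2, column 1; remove 2 from row 2 of P and reverse-bump: 2 enters row 1 and ejects 1. So w(4) = 1. P is now [[2, 3, 5]].
Step i=3: Q has 3 at row 1, column 3; remove that cell from P, ejecting 5. So w(3) = 5. P is now [[2, 3]].
Step i=2: Q has 2 at row 1, column 2; remove that cell from P, ejecting 3. So w(2) = 3. P is now [[2]].
Step i=1: Q has 1 at row 1, column 1; remove that cell from P, ejecting 2. So w(1) = 2. P is now [].

So w = 2 3 5 1 4.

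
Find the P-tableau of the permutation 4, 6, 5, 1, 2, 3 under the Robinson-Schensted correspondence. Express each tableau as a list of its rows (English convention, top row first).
P = [[1, 2, 3], [4, 5], [6]]

Insert 4: appended to row 1. P = [[4]].
Insert 6: appended to row 1. P = [[4, 6]].
Insert 5: 5 bumps 6 from row 1; 6 starts row 2. P = [[4, 5], [6]].
Insert 1: 1 bumps 4 from row 1; 4 bumps 6 from row 2; 6 starts row 3. P = [[1, 5], [4], [6]].
Insert 2: 2 bumps 5 from row 1; 5 appends to row 2. P = [[1, 2], [4, 5], [6]].
Insert 3: appended to row 1. P = [[1, 2, 3], [4, 5], [6]].

So P = [[1, 2, 3], [4, 5], [6]].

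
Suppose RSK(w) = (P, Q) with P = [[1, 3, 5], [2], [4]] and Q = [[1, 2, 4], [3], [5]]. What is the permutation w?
Reverse the RSK construction: for i from n down to 1, find the cell of Q containing i, remove the entry at that cell from P, and reverse-bump it up through P; the value ejected from row 1 is w(i).

Step i=5: Q has 5 at row 3, column 1; remove 4 from row 3 of P and reverse-bump: 4 enters row 2 and ejects 2; 2 enters row 1 and ejects 1. So w(5) = 1. P is now [[2, 3, 5], [4]].
Step i=4: Q has 4 at row 1, column 3; remove that cell from P, ejecting 5. So w(4) = 5. P is now [[2, 3], [4]].
Step i=3: Q has 3 at row 2, column 1; remove 4 from row 2 of P and reverse-bump: 4 enters row 1 and ejects 3. So w(3) = 3. P is now [[2, 4]].
Step i=2: Q has 2 at row 1, column 2; remove that cell from P, ejecting 4. So w(2) = 4. P is now [[2]].
Step i=1: Q has 1 at row 1, column 1; remove that cell from P, ejecting 2. So w(1) = 2. P is now [].

So w = 2 4 3 5 1.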